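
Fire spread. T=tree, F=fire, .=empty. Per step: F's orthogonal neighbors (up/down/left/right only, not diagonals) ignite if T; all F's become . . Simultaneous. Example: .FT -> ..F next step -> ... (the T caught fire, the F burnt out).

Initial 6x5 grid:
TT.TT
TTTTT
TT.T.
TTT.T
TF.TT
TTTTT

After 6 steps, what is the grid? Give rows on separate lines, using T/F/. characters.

Step 1: 3 trees catch fire, 1 burn out
  TT.TT
  TTTTT
  TT.T.
  TFT.T
  F..TT
  TFTTT
Step 2: 5 trees catch fire, 3 burn out
  TT.TT
  TTTTT
  TF.T.
  F.F.T
  ...TT
  F.FTT
Step 3: 3 trees catch fire, 5 burn out
  TT.TT
  TFTTT
  F..T.
  ....T
  ...TT
  ...FT
Step 4: 5 trees catch fire, 3 burn out
  TF.TT
  F.FTT
  ...T.
  ....T
  ...FT
  ....F
Step 5: 3 trees catch fire, 5 burn out
  F..TT
  ...FT
  ...T.
  ....T
  ....F
  .....
Step 6: 4 trees catch fire, 3 burn out
  ...FT
  ....F
  ...F.
  ....F
  .....
  .....

...FT
....F
...F.
....F
.....
.....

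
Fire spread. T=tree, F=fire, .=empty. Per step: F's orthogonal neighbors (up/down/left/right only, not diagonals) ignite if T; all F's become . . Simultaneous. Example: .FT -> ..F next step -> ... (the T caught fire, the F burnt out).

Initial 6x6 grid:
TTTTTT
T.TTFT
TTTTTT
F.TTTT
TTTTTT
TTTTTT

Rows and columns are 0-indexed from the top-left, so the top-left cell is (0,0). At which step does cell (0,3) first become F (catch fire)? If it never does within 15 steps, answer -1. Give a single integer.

Step 1: cell (0,3)='T' (+6 fires, +2 burnt)
Step 2: cell (0,3)='F' (+10 fires, +6 burnt)
  -> target ignites at step 2
Step 3: cell (0,3)='.' (+8 fires, +10 burnt)
Step 4: cell (0,3)='.' (+6 fires, +8 burnt)
Step 5: cell (0,3)='.' (+2 fires, +6 burnt)
Step 6: cell (0,3)='.' (+0 fires, +2 burnt)
  fire out at step 6

2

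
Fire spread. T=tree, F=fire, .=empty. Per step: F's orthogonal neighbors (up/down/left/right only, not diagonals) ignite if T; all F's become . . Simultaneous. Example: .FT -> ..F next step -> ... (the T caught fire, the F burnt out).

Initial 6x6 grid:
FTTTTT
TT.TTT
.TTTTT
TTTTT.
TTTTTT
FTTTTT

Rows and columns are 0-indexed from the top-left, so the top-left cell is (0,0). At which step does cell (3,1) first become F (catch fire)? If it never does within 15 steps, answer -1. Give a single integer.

Step 1: cell (3,1)='T' (+4 fires, +2 burnt)
Step 2: cell (3,1)='T' (+5 fires, +4 burnt)
Step 3: cell (3,1)='F' (+5 fires, +5 burnt)
  -> target ignites at step 3
Step 4: cell (3,1)='.' (+6 fires, +5 burnt)
Step 5: cell (3,1)='.' (+6 fires, +6 burnt)
Step 6: cell (3,1)='.' (+4 fires, +6 burnt)
Step 7: cell (3,1)='.' (+1 fires, +4 burnt)
Step 8: cell (3,1)='.' (+0 fires, +1 burnt)
  fire out at step 8

3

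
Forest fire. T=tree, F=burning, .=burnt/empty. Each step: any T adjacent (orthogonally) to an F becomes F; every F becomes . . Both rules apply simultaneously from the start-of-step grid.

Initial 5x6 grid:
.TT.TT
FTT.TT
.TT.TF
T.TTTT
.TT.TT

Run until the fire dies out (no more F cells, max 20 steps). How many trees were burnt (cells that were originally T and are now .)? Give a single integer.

Answer: 19

Derivation:
Step 1: +4 fires, +2 burnt (F count now 4)
Step 2: +7 fires, +4 burnt (F count now 7)
Step 3: +5 fires, +7 burnt (F count now 5)
Step 4: +1 fires, +5 burnt (F count now 1)
Step 5: +1 fires, +1 burnt (F count now 1)
Step 6: +1 fires, +1 burnt (F count now 1)
Step 7: +0 fires, +1 burnt (F count now 0)
Fire out after step 7
Initially T: 20, now '.': 29
Total burnt (originally-T cells now '.'): 19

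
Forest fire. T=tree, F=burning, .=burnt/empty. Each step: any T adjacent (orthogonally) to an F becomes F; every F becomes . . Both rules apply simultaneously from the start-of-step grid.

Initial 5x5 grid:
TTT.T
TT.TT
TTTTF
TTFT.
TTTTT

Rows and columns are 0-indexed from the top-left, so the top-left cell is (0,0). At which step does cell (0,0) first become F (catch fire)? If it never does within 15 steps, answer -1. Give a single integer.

Step 1: cell (0,0)='T' (+6 fires, +2 burnt)
Step 2: cell (0,0)='T' (+6 fires, +6 burnt)
Step 3: cell (0,0)='T' (+4 fires, +6 burnt)
Step 4: cell (0,0)='T' (+2 fires, +4 burnt)
Step 5: cell (0,0)='F' (+2 fires, +2 burnt)
  -> target ignites at step 5
Step 6: cell (0,0)='.' (+0 fires, +2 burnt)
  fire out at step 6

5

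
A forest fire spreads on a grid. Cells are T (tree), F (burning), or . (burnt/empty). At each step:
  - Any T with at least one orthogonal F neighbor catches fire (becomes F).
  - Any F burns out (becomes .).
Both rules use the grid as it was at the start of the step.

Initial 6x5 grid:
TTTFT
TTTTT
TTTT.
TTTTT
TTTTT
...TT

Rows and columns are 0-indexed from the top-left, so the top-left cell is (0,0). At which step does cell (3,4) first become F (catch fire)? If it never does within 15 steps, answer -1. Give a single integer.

Step 1: cell (3,4)='T' (+3 fires, +1 burnt)
Step 2: cell (3,4)='T' (+4 fires, +3 burnt)
Step 3: cell (3,4)='T' (+4 fires, +4 burnt)
Step 4: cell (3,4)='F' (+5 fires, +4 burnt)
  -> target ignites at step 4
Step 5: cell (3,4)='.' (+5 fires, +5 burnt)
Step 6: cell (3,4)='.' (+3 fires, +5 burnt)
Step 7: cell (3,4)='.' (+1 fires, +3 burnt)
Step 8: cell (3,4)='.' (+0 fires, +1 burnt)
  fire out at step 8

4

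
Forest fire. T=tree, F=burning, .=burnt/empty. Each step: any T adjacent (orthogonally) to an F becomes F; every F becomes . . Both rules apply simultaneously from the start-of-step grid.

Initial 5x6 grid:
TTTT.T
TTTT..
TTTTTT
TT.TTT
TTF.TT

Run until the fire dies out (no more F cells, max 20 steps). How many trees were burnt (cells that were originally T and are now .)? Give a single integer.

Step 1: +1 fires, +1 burnt (F count now 1)
Step 2: +2 fires, +1 burnt (F count now 2)
Step 3: +2 fires, +2 burnt (F count now 2)
Step 4: +3 fires, +2 burnt (F count now 3)
Step 5: +4 fires, +3 burnt (F count now 4)
Step 6: +5 fires, +4 burnt (F count now 5)
Step 7: +3 fires, +5 burnt (F count now 3)
Step 8: +2 fires, +3 burnt (F count now 2)
Step 9: +1 fires, +2 burnt (F count now 1)
Step 10: +0 fires, +1 burnt (F count now 0)
Fire out after step 10
Initially T: 24, now '.': 29
Total burnt (originally-T cells now '.'): 23

Answer: 23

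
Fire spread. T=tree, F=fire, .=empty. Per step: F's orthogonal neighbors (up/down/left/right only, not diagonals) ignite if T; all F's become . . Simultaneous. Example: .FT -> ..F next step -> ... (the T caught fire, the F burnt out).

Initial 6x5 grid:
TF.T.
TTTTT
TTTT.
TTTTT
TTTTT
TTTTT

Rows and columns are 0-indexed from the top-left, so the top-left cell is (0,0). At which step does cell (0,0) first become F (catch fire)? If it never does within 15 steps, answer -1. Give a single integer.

Step 1: cell (0,0)='F' (+2 fires, +1 burnt)
  -> target ignites at step 1
Step 2: cell (0,0)='.' (+3 fires, +2 burnt)
Step 3: cell (0,0)='.' (+4 fires, +3 burnt)
Step 4: cell (0,0)='.' (+6 fires, +4 burnt)
Step 5: cell (0,0)='.' (+4 fires, +6 burnt)
Step 6: cell (0,0)='.' (+4 fires, +4 burnt)
Step 7: cell (0,0)='.' (+2 fires, +4 burnt)
Step 8: cell (0,0)='.' (+1 fires, +2 burnt)
Step 9: cell (0,0)='.' (+0 fires, +1 burnt)
  fire out at step 9

1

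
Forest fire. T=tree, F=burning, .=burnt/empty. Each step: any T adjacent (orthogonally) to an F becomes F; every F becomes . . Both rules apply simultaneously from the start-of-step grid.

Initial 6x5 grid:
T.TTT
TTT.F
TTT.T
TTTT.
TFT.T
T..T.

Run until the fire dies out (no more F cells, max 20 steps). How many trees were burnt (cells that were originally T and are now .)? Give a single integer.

Answer: 18

Derivation:
Step 1: +5 fires, +2 burnt (F count now 5)
Step 2: +5 fires, +5 burnt (F count now 5)
Step 3: +5 fires, +5 burnt (F count now 5)
Step 4: +2 fires, +5 burnt (F count now 2)
Step 5: +1 fires, +2 burnt (F count now 1)
Step 6: +0 fires, +1 burnt (F count now 0)
Fire out after step 6
Initially T: 20, now '.': 28
Total burnt (originally-T cells now '.'): 18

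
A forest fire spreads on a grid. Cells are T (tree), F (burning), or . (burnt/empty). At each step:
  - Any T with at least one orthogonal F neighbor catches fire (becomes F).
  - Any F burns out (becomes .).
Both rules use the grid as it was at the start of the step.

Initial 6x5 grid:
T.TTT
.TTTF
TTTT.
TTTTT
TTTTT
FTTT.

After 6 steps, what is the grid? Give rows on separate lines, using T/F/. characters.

Step 1: 4 trees catch fire, 2 burn out
  T.TTF
  .TTF.
  TTTT.
  TTTTT
  FTTTT
  .FTT.
Step 2: 6 trees catch fire, 4 burn out
  T.TF.
  .TF..
  TTTF.
  FTTTT
  .FTTT
  ..FT.
Step 3: 8 trees catch fire, 6 burn out
  T.F..
  .F...
  FTF..
  .FTFT
  ..FTT
  ...F.
Step 4: 4 trees catch fire, 8 burn out
  T....
  .....
  .F...
  ..F.F
  ...FT
  .....
Step 5: 1 trees catch fire, 4 burn out
  T....
  .....
  .....
  .....
  ....F
  .....
Step 6: 0 trees catch fire, 1 burn out
  T....
  .....
  .....
  .....
  .....
  .....

T....
.....
.....
.....
.....
.....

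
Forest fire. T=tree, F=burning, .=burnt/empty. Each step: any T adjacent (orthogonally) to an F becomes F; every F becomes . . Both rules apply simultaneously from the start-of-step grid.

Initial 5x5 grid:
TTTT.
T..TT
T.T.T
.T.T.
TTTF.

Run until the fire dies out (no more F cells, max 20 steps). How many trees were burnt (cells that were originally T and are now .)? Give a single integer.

Answer: 5

Derivation:
Step 1: +2 fires, +1 burnt (F count now 2)
Step 2: +1 fires, +2 burnt (F count now 1)
Step 3: +2 fires, +1 burnt (F count now 2)
Step 4: +0 fires, +2 burnt (F count now 0)
Fire out after step 4
Initially T: 15, now '.': 15
Total burnt (originally-T cells now '.'): 5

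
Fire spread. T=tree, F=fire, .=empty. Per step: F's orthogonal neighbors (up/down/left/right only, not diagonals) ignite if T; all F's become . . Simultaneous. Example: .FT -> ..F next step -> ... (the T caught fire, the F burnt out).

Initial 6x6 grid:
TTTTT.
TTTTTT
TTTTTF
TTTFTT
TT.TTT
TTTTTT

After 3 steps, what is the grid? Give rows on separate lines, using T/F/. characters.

Step 1: 7 trees catch fire, 2 burn out
  TTTTT.
  TTTTTF
  TTTFF.
  TTF.FF
  TT.FTT
  TTTTTT
Step 2: 7 trees catch fire, 7 burn out
  TTTTT.
  TTTFF.
  TTF...
  TF....
  TT..FF
  TTTFTT
Step 3: 9 trees catch fire, 7 burn out
  TTTFF.
  TTF...
  TF....
  F.....
  TF....
  TTF.FF

TTTFF.
TTF...
TF....
F.....
TF....
TTF.FF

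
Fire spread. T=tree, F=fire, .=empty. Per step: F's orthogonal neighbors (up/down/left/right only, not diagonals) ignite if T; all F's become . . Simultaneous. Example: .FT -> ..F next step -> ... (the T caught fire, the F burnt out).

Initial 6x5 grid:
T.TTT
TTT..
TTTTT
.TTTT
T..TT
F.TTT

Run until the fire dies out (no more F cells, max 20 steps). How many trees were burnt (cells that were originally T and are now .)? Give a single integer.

Step 1: +1 fires, +1 burnt (F count now 1)
Step 2: +0 fires, +1 burnt (F count now 0)
Fire out after step 2
Initially T: 22, now '.': 9
Total burnt (originally-T cells now '.'): 1

Answer: 1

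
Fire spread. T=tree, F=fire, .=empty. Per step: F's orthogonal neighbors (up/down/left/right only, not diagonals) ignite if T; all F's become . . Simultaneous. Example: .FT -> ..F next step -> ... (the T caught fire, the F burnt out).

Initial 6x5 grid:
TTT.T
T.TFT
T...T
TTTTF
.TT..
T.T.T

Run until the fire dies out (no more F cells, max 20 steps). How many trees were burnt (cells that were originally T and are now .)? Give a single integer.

Answer: 16

Derivation:
Step 1: +4 fires, +2 burnt (F count now 4)
Step 2: +3 fires, +4 burnt (F count now 3)
Step 3: +3 fires, +3 burnt (F count now 3)
Step 4: +4 fires, +3 burnt (F count now 4)
Step 5: +2 fires, +4 burnt (F count now 2)
Step 6: +0 fires, +2 burnt (F count now 0)
Fire out after step 6
Initially T: 18, now '.': 28
Total burnt (originally-T cells now '.'): 16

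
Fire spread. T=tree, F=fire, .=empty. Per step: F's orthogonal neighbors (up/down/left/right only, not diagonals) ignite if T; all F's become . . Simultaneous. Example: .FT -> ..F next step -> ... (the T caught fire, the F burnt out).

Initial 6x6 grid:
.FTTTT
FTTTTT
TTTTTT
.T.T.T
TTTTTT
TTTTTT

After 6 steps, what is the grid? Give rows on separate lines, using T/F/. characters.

Step 1: 3 trees catch fire, 2 burn out
  ..FTTT
  .FTTTT
  FTTTTT
  .T.T.T
  TTTTTT
  TTTTTT
Step 2: 3 trees catch fire, 3 burn out
  ...FTT
  ..FTTT
  .FTTTT
  .T.T.T
  TTTTTT
  TTTTTT
Step 3: 4 trees catch fire, 3 burn out
  ....FT
  ...FTT
  ..FTTT
  .F.T.T
  TTTTTT
  TTTTTT
Step 4: 4 trees catch fire, 4 burn out
  .....F
  ....FT
  ...FTT
  ...T.T
  TFTTTT
  TTTTTT
Step 5: 6 trees catch fire, 4 burn out
  ......
  .....F
  ....FT
  ...F.T
  F.FTTT
  TFTTTT
Step 6: 4 trees catch fire, 6 burn out
  ......
  ......
  .....F
  .....T
  ...FTT
  F.FTTT

......
......
.....F
.....T
...FTT
F.FTTT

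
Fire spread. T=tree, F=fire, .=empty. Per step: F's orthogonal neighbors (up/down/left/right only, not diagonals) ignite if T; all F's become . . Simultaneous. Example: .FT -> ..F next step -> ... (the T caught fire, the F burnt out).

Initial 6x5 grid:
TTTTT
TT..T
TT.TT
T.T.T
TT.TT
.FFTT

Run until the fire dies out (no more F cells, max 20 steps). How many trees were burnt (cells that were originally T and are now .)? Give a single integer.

Step 1: +2 fires, +2 burnt (F count now 2)
Step 2: +3 fires, +2 burnt (F count now 3)
Step 3: +2 fires, +3 burnt (F count now 2)
Step 4: +2 fires, +2 burnt (F count now 2)
Step 5: +3 fires, +2 burnt (F count now 3)
Step 6: +4 fires, +3 burnt (F count now 4)
Step 7: +2 fires, +4 burnt (F count now 2)
Step 8: +2 fires, +2 burnt (F count now 2)
Step 9: +0 fires, +2 burnt (F count now 0)
Fire out after step 9
Initially T: 21, now '.': 29
Total burnt (originally-T cells now '.'): 20

Answer: 20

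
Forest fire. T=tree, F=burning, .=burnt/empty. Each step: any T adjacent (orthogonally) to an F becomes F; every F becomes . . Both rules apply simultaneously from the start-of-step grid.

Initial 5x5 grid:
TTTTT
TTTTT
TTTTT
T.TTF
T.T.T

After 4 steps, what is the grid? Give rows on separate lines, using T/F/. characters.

Step 1: 3 trees catch fire, 1 burn out
  TTTTT
  TTTTT
  TTTTF
  T.TF.
  T.T.F
Step 2: 3 trees catch fire, 3 burn out
  TTTTT
  TTTTF
  TTTF.
  T.F..
  T.T..
Step 3: 4 trees catch fire, 3 burn out
  TTTTF
  TTTF.
  TTF..
  T....
  T.F..
Step 4: 3 trees catch fire, 4 burn out
  TTTF.
  TTF..
  TF...
  T....
  T....

TTTF.
TTF..
TF...
T....
T....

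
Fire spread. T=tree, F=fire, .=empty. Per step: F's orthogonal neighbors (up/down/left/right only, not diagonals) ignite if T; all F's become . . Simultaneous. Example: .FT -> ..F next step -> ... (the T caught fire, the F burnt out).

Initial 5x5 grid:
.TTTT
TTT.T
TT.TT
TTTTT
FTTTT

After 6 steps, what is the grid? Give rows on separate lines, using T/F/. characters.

Step 1: 2 trees catch fire, 1 burn out
  .TTTT
  TTT.T
  TT.TT
  FTTTT
  .FTTT
Step 2: 3 trees catch fire, 2 burn out
  .TTTT
  TTT.T
  FT.TT
  .FTTT
  ..FTT
Step 3: 4 trees catch fire, 3 burn out
  .TTTT
  FTT.T
  .F.TT
  ..FTT
  ...FT
Step 4: 3 trees catch fire, 4 burn out
  .TTTT
  .FT.T
  ...TT
  ...FT
  ....F
Step 5: 4 trees catch fire, 3 burn out
  .FTTT
  ..F.T
  ...FT
  ....F
  .....
Step 6: 2 trees catch fire, 4 burn out
  ..FTT
  ....T
  ....F
  .....
  .....

..FTT
....T
....F
.....
.....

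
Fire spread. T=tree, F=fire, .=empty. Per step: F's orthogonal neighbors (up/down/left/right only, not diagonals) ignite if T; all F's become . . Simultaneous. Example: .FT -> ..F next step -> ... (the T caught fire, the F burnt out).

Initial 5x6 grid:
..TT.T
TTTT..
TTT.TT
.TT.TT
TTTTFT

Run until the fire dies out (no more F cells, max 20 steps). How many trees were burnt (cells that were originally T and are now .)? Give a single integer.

Step 1: +3 fires, +1 burnt (F count now 3)
Step 2: +3 fires, +3 burnt (F count now 3)
Step 3: +3 fires, +3 burnt (F count now 3)
Step 4: +3 fires, +3 burnt (F count now 3)
Step 5: +2 fires, +3 burnt (F count now 2)
Step 6: +4 fires, +2 burnt (F count now 4)
Step 7: +2 fires, +4 burnt (F count now 2)
Step 8: +0 fires, +2 burnt (F count now 0)
Fire out after step 8
Initially T: 21, now '.': 29
Total burnt (originally-T cells now '.'): 20

Answer: 20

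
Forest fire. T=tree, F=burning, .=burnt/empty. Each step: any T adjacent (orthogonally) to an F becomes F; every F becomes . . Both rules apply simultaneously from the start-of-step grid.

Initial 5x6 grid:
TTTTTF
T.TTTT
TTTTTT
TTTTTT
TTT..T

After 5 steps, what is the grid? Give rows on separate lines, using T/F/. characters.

Step 1: 2 trees catch fire, 1 burn out
  TTTTF.
  T.TTTF
  TTTTTT
  TTTTTT
  TTT..T
Step 2: 3 trees catch fire, 2 burn out
  TTTF..
  T.TTF.
  TTTTTF
  TTTTTT
  TTT..T
Step 3: 4 trees catch fire, 3 burn out
  TTF...
  T.TF..
  TTTTF.
  TTTTTF
  TTT..T
Step 4: 5 trees catch fire, 4 burn out
  TF....
  T.F...
  TTTF..
  TTTTF.
  TTT..F
Step 5: 3 trees catch fire, 5 burn out
  F.....
  T.....
  TTF...
  TTTF..
  TTT...

F.....
T.....
TTF...
TTTF..
TTT...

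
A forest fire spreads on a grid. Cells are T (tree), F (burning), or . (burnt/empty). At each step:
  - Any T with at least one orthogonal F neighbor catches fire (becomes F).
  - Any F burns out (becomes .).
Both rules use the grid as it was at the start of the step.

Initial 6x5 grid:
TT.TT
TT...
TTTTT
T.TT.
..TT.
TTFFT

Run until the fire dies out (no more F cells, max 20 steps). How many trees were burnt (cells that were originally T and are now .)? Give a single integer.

Answer: 17

Derivation:
Step 1: +4 fires, +2 burnt (F count now 4)
Step 2: +3 fires, +4 burnt (F count now 3)
Step 3: +2 fires, +3 burnt (F count now 2)
Step 4: +2 fires, +2 burnt (F count now 2)
Step 5: +2 fires, +2 burnt (F count now 2)
Step 6: +3 fires, +2 burnt (F count now 3)
Step 7: +1 fires, +3 burnt (F count now 1)
Step 8: +0 fires, +1 burnt (F count now 0)
Fire out after step 8
Initially T: 19, now '.': 28
Total burnt (originally-T cells now '.'): 17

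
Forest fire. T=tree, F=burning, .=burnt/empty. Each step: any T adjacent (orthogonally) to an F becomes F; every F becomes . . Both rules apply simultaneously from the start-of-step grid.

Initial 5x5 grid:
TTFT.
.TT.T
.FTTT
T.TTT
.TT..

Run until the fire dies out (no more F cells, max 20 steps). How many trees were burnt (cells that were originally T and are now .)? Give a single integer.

Answer: 14

Derivation:
Step 1: +5 fires, +2 burnt (F count now 5)
Step 2: +3 fires, +5 burnt (F count now 3)
Step 3: +3 fires, +3 burnt (F count now 3)
Step 4: +3 fires, +3 burnt (F count now 3)
Step 5: +0 fires, +3 burnt (F count now 0)
Fire out after step 5
Initially T: 15, now '.': 24
Total burnt (originally-T cells now '.'): 14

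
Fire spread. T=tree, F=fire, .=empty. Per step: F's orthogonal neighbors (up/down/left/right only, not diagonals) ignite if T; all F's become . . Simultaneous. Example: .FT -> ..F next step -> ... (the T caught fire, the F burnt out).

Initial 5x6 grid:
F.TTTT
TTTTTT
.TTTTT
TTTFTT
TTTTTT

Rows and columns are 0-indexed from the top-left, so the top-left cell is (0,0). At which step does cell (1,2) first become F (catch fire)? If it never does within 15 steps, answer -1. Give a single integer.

Step 1: cell (1,2)='T' (+5 fires, +2 burnt)
Step 2: cell (1,2)='T' (+8 fires, +5 burnt)
Step 3: cell (1,2)='F' (+8 fires, +8 burnt)
  -> target ignites at step 3
Step 4: cell (1,2)='.' (+4 fires, +8 burnt)
Step 5: cell (1,2)='.' (+1 fires, +4 burnt)
Step 6: cell (1,2)='.' (+0 fires, +1 burnt)
  fire out at step 6

3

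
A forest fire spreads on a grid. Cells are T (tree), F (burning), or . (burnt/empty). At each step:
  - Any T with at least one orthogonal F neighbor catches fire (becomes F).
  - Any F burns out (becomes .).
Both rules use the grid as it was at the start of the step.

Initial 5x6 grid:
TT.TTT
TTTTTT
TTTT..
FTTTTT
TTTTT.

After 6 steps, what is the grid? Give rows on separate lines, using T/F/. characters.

Step 1: 3 trees catch fire, 1 burn out
  TT.TTT
  TTTTTT
  FTTT..
  .FTTTT
  FTTTT.
Step 2: 4 trees catch fire, 3 burn out
  TT.TTT
  FTTTTT
  .FTT..
  ..FTTT
  .FTTT.
Step 3: 5 trees catch fire, 4 burn out
  FT.TTT
  .FTTTT
  ..FT..
  ...FTT
  ..FTT.
Step 4: 5 trees catch fire, 5 burn out
  .F.TTT
  ..FTTT
  ...F..
  ....FT
  ...FT.
Step 5: 3 trees catch fire, 5 burn out
  ...TTT
  ...FTT
  ......
  .....F
  ....F.
Step 6: 2 trees catch fire, 3 burn out
  ...FTT
  ....FT
  ......
  ......
  ......

...FTT
....FT
......
......
......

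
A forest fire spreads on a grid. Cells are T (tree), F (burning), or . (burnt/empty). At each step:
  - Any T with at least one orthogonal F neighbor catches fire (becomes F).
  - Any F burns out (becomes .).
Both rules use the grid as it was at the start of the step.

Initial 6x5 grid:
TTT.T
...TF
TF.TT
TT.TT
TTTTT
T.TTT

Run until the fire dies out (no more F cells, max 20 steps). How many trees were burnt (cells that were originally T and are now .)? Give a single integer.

Answer: 18

Derivation:
Step 1: +5 fires, +2 burnt (F count now 5)
Step 2: +4 fires, +5 burnt (F count now 4)
Step 3: +4 fires, +4 burnt (F count now 4)
Step 4: +4 fires, +4 burnt (F count now 4)
Step 5: +1 fires, +4 burnt (F count now 1)
Step 6: +0 fires, +1 burnt (F count now 0)
Fire out after step 6
Initially T: 21, now '.': 27
Total burnt (originally-T cells now '.'): 18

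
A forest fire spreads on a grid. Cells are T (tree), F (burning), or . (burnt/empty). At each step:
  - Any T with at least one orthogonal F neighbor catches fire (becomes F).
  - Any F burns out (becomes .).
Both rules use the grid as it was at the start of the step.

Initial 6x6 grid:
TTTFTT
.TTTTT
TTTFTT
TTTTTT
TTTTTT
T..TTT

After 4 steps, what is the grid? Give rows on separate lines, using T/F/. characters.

Step 1: 6 trees catch fire, 2 burn out
  TTF.FT
  .TTFTT
  TTF.FT
  TTTFTT
  TTTTTT
  T..TTT
Step 2: 9 trees catch fire, 6 burn out
  TF...F
  .TF.FT
  TF...F
  TTF.FT
  TTTFTT
  T..TTT
Step 3: 9 trees catch fire, 9 burn out
  F.....
  .F...F
  F.....
  TF...F
  TTF.FT
  T..FTT
Step 4: 4 trees catch fire, 9 burn out
  ......
  ......
  ......
  F.....
  TF...F
  T...FT

......
......
......
F.....
TF...F
T...FT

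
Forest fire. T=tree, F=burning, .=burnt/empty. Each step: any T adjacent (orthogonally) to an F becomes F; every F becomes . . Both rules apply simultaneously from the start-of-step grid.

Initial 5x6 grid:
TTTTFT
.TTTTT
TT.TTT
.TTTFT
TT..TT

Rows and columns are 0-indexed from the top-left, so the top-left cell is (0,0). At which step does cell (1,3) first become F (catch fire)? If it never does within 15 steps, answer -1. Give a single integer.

Step 1: cell (1,3)='T' (+7 fires, +2 burnt)
Step 2: cell (1,3)='F' (+7 fires, +7 burnt)
  -> target ignites at step 2
Step 3: cell (1,3)='.' (+3 fires, +7 burnt)
Step 4: cell (1,3)='.' (+4 fires, +3 burnt)
Step 5: cell (1,3)='.' (+2 fires, +4 burnt)
Step 6: cell (1,3)='.' (+0 fires, +2 burnt)
  fire out at step 6

2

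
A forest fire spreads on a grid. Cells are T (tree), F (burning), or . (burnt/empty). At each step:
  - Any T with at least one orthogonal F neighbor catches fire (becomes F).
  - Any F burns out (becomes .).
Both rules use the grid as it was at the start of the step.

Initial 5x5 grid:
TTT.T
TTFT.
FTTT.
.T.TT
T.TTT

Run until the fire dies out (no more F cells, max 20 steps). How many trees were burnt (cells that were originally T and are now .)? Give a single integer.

Answer: 15

Derivation:
Step 1: +6 fires, +2 burnt (F count now 6)
Step 2: +4 fires, +6 burnt (F count now 4)
Step 3: +1 fires, +4 burnt (F count now 1)
Step 4: +2 fires, +1 burnt (F count now 2)
Step 5: +2 fires, +2 burnt (F count now 2)
Step 6: +0 fires, +2 burnt (F count now 0)
Fire out after step 6
Initially T: 17, now '.': 23
Total burnt (originally-T cells now '.'): 15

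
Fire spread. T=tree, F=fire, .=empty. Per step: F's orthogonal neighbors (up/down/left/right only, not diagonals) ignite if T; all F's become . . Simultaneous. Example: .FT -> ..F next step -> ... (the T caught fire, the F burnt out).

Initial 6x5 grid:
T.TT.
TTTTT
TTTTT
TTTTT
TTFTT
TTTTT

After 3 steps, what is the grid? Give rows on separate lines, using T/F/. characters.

Step 1: 4 trees catch fire, 1 burn out
  T.TT.
  TTTTT
  TTTTT
  TTFTT
  TF.FT
  TTFTT
Step 2: 7 trees catch fire, 4 burn out
  T.TT.
  TTTTT
  TTFTT
  TF.FT
  F...F
  TF.FT
Step 3: 7 trees catch fire, 7 burn out
  T.TT.
  TTFTT
  TF.FT
  F...F
  .....
  F...F

T.TT.
TTFTT
TF.FT
F...F
.....
F...F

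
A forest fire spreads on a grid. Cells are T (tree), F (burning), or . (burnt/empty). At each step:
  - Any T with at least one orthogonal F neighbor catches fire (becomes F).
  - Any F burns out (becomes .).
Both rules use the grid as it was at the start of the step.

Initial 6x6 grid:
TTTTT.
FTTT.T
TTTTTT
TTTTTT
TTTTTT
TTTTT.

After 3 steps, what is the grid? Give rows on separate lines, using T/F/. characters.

Step 1: 3 trees catch fire, 1 burn out
  FTTTT.
  .FTT.T
  FTTTTT
  TTTTTT
  TTTTTT
  TTTTT.
Step 2: 4 trees catch fire, 3 burn out
  .FTTT.
  ..FT.T
  .FTTTT
  FTTTTT
  TTTTTT
  TTTTT.
Step 3: 5 trees catch fire, 4 burn out
  ..FTT.
  ...F.T
  ..FTTT
  .FTTTT
  FTTTTT
  TTTTT.

..FTT.
...F.T
..FTTT
.FTTTT
FTTTTT
TTTTT.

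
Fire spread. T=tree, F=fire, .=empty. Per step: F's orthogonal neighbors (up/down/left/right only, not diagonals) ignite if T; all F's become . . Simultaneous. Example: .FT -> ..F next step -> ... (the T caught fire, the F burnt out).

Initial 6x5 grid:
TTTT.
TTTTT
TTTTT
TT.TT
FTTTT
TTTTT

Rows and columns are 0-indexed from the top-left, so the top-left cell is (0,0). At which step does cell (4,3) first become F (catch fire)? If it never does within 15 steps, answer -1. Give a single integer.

Step 1: cell (4,3)='T' (+3 fires, +1 burnt)
Step 2: cell (4,3)='T' (+4 fires, +3 burnt)
Step 3: cell (4,3)='F' (+4 fires, +4 burnt)
  -> target ignites at step 3
Step 4: cell (4,3)='.' (+6 fires, +4 burnt)
Step 5: cell (4,3)='.' (+5 fires, +6 burnt)
Step 6: cell (4,3)='.' (+3 fires, +5 burnt)
Step 7: cell (4,3)='.' (+2 fires, +3 burnt)
Step 8: cell (4,3)='.' (+0 fires, +2 burnt)
  fire out at step 8

3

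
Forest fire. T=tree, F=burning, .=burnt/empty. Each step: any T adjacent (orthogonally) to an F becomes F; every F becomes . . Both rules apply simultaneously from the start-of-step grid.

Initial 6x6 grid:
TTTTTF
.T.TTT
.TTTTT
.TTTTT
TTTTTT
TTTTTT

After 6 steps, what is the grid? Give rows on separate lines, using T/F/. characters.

Step 1: 2 trees catch fire, 1 burn out
  TTTTF.
  .T.TTF
  .TTTTT
  .TTTTT
  TTTTTT
  TTTTTT
Step 2: 3 trees catch fire, 2 burn out
  TTTF..
  .T.TF.
  .TTTTF
  .TTTTT
  TTTTTT
  TTTTTT
Step 3: 4 trees catch fire, 3 burn out
  TTF...
  .T.F..
  .TTTF.
  .TTTTF
  TTTTTT
  TTTTTT
Step 4: 4 trees catch fire, 4 burn out
  TF....
  .T....
  .TTF..
  .TTTF.
  TTTTTF
  TTTTTT
Step 5: 6 trees catch fire, 4 burn out
  F.....
  .F....
  .TF...
  .TTF..
  TTTTF.
  TTTTTF
Step 6: 4 trees catch fire, 6 burn out
  ......
  ......
  .F....
  .TF...
  TTTF..
  TTTTF.

......
......
.F....
.TF...
TTTF..
TTTTF.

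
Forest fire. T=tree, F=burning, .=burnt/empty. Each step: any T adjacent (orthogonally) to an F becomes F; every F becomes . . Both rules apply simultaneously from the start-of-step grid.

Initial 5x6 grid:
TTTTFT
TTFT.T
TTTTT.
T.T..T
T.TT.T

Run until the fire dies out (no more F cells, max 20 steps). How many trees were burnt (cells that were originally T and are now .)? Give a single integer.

Step 1: +6 fires, +2 burnt (F count now 6)
Step 2: +6 fires, +6 burnt (F count now 6)
Step 3: +4 fires, +6 burnt (F count now 4)
Step 4: +2 fires, +4 burnt (F count now 2)
Step 5: +1 fires, +2 burnt (F count now 1)
Step 6: +0 fires, +1 burnt (F count now 0)
Fire out after step 6
Initially T: 21, now '.': 28
Total burnt (originally-T cells now '.'): 19

Answer: 19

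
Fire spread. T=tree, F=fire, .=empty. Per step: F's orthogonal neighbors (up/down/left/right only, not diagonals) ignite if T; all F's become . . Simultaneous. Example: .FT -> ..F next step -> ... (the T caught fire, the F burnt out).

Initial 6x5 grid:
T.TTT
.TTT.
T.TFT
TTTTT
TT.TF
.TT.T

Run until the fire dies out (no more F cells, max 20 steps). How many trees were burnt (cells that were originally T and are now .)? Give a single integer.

Answer: 20

Derivation:
Step 1: +7 fires, +2 burnt (F count now 7)
Step 2: +3 fires, +7 burnt (F count now 3)
Step 3: +4 fires, +3 burnt (F count now 4)
Step 4: +2 fires, +4 burnt (F count now 2)
Step 5: +3 fires, +2 burnt (F count now 3)
Step 6: +1 fires, +3 burnt (F count now 1)
Step 7: +0 fires, +1 burnt (F count now 0)
Fire out after step 7
Initially T: 21, now '.': 29
Total burnt (originally-T cells now '.'): 20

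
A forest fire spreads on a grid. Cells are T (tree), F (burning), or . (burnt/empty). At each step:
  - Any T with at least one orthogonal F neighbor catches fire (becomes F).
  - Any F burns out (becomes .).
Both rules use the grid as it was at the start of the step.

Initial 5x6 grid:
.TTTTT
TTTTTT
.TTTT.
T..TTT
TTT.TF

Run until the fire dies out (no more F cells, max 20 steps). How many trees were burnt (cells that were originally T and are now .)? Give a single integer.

Step 1: +2 fires, +1 burnt (F count now 2)
Step 2: +1 fires, +2 burnt (F count now 1)
Step 3: +2 fires, +1 burnt (F count now 2)
Step 4: +2 fires, +2 burnt (F count now 2)
Step 5: +4 fires, +2 burnt (F count now 4)
Step 6: +4 fires, +4 burnt (F count now 4)
Step 7: +2 fires, +4 burnt (F count now 2)
Step 8: +2 fires, +2 burnt (F count now 2)
Step 9: +0 fires, +2 burnt (F count now 0)
Fire out after step 9
Initially T: 23, now '.': 26
Total burnt (originally-T cells now '.'): 19

Answer: 19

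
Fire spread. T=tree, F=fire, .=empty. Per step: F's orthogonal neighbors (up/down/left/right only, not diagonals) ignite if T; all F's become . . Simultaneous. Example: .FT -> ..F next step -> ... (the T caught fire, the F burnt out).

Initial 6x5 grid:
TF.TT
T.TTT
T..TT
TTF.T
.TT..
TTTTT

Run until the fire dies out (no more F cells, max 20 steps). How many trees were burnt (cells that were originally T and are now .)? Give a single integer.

Step 1: +3 fires, +2 burnt (F count now 3)
Step 2: +4 fires, +3 burnt (F count now 4)
Step 3: +3 fires, +4 burnt (F count now 3)
Step 4: +2 fires, +3 burnt (F count now 2)
Step 5: +0 fires, +2 burnt (F count now 0)
Fire out after step 5
Initially T: 20, now '.': 22
Total burnt (originally-T cells now '.'): 12

Answer: 12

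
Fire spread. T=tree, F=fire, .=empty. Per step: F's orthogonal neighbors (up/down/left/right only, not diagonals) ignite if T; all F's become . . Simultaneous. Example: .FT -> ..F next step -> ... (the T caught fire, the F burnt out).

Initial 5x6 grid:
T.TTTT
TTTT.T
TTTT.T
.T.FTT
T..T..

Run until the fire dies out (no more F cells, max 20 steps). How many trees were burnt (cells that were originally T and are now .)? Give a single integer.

Answer: 19

Derivation:
Step 1: +3 fires, +1 burnt (F count now 3)
Step 2: +3 fires, +3 burnt (F count now 3)
Step 3: +4 fires, +3 burnt (F count now 4)
Step 4: +6 fires, +4 burnt (F count now 6)
Step 5: +2 fires, +6 burnt (F count now 2)
Step 6: +1 fires, +2 burnt (F count now 1)
Step 7: +0 fires, +1 burnt (F count now 0)
Fire out after step 7
Initially T: 20, now '.': 29
Total burnt (originally-T cells now '.'): 19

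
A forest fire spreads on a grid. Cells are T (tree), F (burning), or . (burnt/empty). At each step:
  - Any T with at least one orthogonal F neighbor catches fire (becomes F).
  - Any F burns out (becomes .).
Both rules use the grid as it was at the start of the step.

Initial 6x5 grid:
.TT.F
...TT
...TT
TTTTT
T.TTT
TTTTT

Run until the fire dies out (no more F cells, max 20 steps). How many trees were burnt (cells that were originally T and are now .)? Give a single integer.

Step 1: +1 fires, +1 burnt (F count now 1)
Step 2: +2 fires, +1 burnt (F count now 2)
Step 3: +2 fires, +2 burnt (F count now 2)
Step 4: +2 fires, +2 burnt (F count now 2)
Step 5: +3 fires, +2 burnt (F count now 3)
Step 6: +3 fires, +3 burnt (F count now 3)
Step 7: +2 fires, +3 burnt (F count now 2)
Step 8: +2 fires, +2 burnt (F count now 2)
Step 9: +1 fires, +2 burnt (F count now 1)
Step 10: +0 fires, +1 burnt (F count now 0)
Fire out after step 10
Initially T: 20, now '.': 28
Total burnt (originally-T cells now '.'): 18

Answer: 18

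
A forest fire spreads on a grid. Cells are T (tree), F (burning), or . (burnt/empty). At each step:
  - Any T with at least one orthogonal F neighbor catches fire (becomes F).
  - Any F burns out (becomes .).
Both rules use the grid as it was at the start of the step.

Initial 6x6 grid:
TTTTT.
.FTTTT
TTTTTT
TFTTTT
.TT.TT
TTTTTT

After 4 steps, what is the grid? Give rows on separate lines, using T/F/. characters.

Step 1: 6 trees catch fire, 2 burn out
  TFTTT.
  ..FTTT
  TFTTTT
  F.FTTT
  .FT.TT
  TTTTTT
Step 2: 8 trees catch fire, 6 burn out
  F.FTT.
  ...FTT
  F.FTTT
  ...FTT
  ..F.TT
  TFTTTT
Step 3: 6 trees catch fire, 8 burn out
  ...FT.
  ....FT
  ...FTT
  ....FT
  ....TT
  F.FTTT
Step 4: 6 trees catch fire, 6 burn out
  ....F.
  .....F
  ....FT
  .....F
  ....FT
  ...FTT

....F.
.....F
....FT
.....F
....FT
...FTT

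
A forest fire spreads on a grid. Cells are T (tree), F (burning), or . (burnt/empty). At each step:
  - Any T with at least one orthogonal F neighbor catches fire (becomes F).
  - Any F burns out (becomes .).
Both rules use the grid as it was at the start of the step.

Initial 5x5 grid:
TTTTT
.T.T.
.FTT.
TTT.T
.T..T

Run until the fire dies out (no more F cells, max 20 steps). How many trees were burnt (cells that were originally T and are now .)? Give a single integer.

Step 1: +3 fires, +1 burnt (F count now 3)
Step 2: +5 fires, +3 burnt (F count now 5)
Step 3: +3 fires, +5 burnt (F count now 3)
Step 4: +1 fires, +3 burnt (F count now 1)
Step 5: +1 fires, +1 burnt (F count now 1)
Step 6: +0 fires, +1 burnt (F count now 0)
Fire out after step 6
Initially T: 15, now '.': 23
Total burnt (originally-T cells now '.'): 13

Answer: 13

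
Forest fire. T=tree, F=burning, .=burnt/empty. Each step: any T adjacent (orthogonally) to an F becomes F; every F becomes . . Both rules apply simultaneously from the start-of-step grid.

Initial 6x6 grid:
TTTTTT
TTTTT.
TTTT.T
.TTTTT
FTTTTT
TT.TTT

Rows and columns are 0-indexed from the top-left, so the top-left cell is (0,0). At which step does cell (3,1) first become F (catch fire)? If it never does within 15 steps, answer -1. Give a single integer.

Step 1: cell (3,1)='T' (+2 fires, +1 burnt)
Step 2: cell (3,1)='F' (+3 fires, +2 burnt)
  -> target ignites at step 2
Step 3: cell (3,1)='.' (+3 fires, +3 burnt)
Step 4: cell (3,1)='.' (+6 fires, +3 burnt)
Step 5: cell (3,1)='.' (+7 fires, +6 burnt)
Step 6: cell (3,1)='.' (+5 fires, +7 burnt)
Step 7: cell (3,1)='.' (+3 fires, +5 burnt)
Step 8: cell (3,1)='.' (+1 fires, +3 burnt)
Step 9: cell (3,1)='.' (+1 fires, +1 burnt)
Step 10: cell (3,1)='.' (+0 fires, +1 burnt)
  fire out at step 10

2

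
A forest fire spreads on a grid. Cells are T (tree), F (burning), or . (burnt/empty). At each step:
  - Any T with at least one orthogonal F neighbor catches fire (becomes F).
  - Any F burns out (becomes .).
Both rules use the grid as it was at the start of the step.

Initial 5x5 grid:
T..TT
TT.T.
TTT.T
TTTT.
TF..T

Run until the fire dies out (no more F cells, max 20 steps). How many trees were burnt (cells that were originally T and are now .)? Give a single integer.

Step 1: +2 fires, +1 burnt (F count now 2)
Step 2: +3 fires, +2 burnt (F count now 3)
Step 3: +4 fires, +3 burnt (F count now 4)
Step 4: +1 fires, +4 burnt (F count now 1)
Step 5: +1 fires, +1 burnt (F count now 1)
Step 6: +0 fires, +1 burnt (F count now 0)
Fire out after step 6
Initially T: 16, now '.': 20
Total burnt (originally-T cells now '.'): 11

Answer: 11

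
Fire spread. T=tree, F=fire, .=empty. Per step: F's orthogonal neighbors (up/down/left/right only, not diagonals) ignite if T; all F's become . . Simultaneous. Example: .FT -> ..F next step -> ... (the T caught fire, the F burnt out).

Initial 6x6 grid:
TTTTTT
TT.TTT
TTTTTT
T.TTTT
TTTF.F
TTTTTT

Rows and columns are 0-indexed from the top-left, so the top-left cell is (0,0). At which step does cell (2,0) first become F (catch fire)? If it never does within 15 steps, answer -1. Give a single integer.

Step 1: cell (2,0)='T' (+5 fires, +2 burnt)
Step 2: cell (2,0)='T' (+7 fires, +5 burnt)
Step 3: cell (2,0)='T' (+6 fires, +7 burnt)
Step 4: cell (2,0)='T' (+6 fires, +6 burnt)
Step 5: cell (2,0)='F' (+4 fires, +6 burnt)
  -> target ignites at step 5
Step 6: cell (2,0)='.' (+2 fires, +4 burnt)
Step 7: cell (2,0)='.' (+1 fires, +2 burnt)
Step 8: cell (2,0)='.' (+0 fires, +1 burnt)
  fire out at step 8

5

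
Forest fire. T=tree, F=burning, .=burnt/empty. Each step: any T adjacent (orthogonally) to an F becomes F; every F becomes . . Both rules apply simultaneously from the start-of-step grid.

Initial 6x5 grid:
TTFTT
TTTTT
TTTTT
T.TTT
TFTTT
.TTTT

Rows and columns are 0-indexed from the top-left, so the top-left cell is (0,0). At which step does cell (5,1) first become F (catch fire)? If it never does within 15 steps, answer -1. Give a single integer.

Step 1: cell (5,1)='F' (+6 fires, +2 burnt)
  -> target ignites at step 1
Step 2: cell (5,1)='.' (+9 fires, +6 burnt)
Step 3: cell (5,1)='.' (+8 fires, +9 burnt)
Step 4: cell (5,1)='.' (+3 fires, +8 burnt)
Step 5: cell (5,1)='.' (+0 fires, +3 burnt)
  fire out at step 5

1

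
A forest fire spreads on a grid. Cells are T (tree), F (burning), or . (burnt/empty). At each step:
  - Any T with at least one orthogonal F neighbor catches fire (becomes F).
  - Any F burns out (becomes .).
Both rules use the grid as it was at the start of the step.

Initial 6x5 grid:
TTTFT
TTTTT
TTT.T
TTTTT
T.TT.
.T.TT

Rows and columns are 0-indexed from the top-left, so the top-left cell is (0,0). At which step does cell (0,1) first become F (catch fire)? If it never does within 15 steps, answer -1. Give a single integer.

Step 1: cell (0,1)='T' (+3 fires, +1 burnt)
Step 2: cell (0,1)='F' (+3 fires, +3 burnt)
  -> target ignites at step 2
Step 3: cell (0,1)='.' (+4 fires, +3 burnt)
Step 4: cell (0,1)='.' (+4 fires, +4 burnt)
Step 5: cell (0,1)='.' (+4 fires, +4 burnt)
Step 6: cell (0,1)='.' (+2 fires, +4 burnt)
Step 7: cell (0,1)='.' (+2 fires, +2 burnt)
Step 8: cell (0,1)='.' (+1 fires, +2 burnt)
Step 9: cell (0,1)='.' (+0 fires, +1 burnt)
  fire out at step 9

2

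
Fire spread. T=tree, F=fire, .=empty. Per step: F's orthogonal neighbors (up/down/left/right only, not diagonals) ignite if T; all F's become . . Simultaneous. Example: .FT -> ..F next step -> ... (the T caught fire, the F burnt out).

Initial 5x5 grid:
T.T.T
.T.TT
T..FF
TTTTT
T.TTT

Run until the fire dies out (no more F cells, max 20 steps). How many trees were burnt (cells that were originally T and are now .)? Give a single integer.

Answer: 13

Derivation:
Step 1: +4 fires, +2 burnt (F count now 4)
Step 2: +4 fires, +4 burnt (F count now 4)
Step 3: +2 fires, +4 burnt (F count now 2)
Step 4: +1 fires, +2 burnt (F count now 1)
Step 5: +2 fires, +1 burnt (F count now 2)
Step 6: +0 fires, +2 burnt (F count now 0)
Fire out after step 6
Initially T: 16, now '.': 22
Total burnt (originally-T cells now '.'): 13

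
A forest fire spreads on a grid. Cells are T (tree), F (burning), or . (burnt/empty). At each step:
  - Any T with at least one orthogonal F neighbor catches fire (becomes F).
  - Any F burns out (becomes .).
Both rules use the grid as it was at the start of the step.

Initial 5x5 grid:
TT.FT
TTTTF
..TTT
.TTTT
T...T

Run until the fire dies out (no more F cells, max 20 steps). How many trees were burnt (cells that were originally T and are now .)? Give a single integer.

Answer: 15

Derivation:
Step 1: +3 fires, +2 burnt (F count now 3)
Step 2: +3 fires, +3 burnt (F count now 3)
Step 3: +4 fires, +3 burnt (F count now 4)
Step 4: +3 fires, +4 burnt (F count now 3)
Step 5: +2 fires, +3 burnt (F count now 2)
Step 6: +0 fires, +2 burnt (F count now 0)
Fire out after step 6
Initially T: 16, now '.': 24
Total burnt (originally-T cells now '.'): 15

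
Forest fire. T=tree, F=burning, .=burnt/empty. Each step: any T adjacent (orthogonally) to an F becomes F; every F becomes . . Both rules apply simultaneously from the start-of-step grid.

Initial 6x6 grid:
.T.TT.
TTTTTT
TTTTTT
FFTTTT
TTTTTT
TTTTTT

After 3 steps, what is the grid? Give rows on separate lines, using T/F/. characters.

Step 1: 5 trees catch fire, 2 burn out
  .T.TT.
  TTTTTT
  FFTTTT
  ..FTTT
  FFTTTT
  TTTTTT
Step 2: 7 trees catch fire, 5 burn out
  .T.TT.
  FFTTTT
  ..FTTT
  ...FTT
  ..FTTT
  FFTTTT
Step 3: 6 trees catch fire, 7 burn out
  .F.TT.
  ..FTTT
  ...FTT
  ....FT
  ...FTT
  ..FTTT

.F.TT.
..FTTT
...FTT
....FT
...FTT
..FTTT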